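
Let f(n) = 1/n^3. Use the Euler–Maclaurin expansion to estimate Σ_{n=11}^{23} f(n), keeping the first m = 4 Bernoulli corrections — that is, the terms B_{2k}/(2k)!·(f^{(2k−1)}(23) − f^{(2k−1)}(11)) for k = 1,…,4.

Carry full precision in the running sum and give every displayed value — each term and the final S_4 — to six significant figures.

S_4 ≈ 0.00361994

Integral: ∫_11^23 1/x^3 dx = 0.00318705.
Endpoint term: (f(11) + f(23))/2 = (0.000751315 + 8.21895e-05)/2 = 0.000416752.
Integral + boundary = 0.00360380.
Correction k=1: B_{2}/2! · (f^{(1)}(23) − f^{(1)}(11)) = 1/12 · (-1.07204e-05 − (-0.000204904)) = 1.61820e-05.
Partial sum through k=1: 0.00361999.
Correction k=2: B_{4}/4! · (f^{(3)}(23) − f^{(3)}(11)) = −1/720 · (-4.05307e-07 − (-3.38684e-05)) = -4.64766e-08.
Partial sum through k=2: 0.00361994.
Correction k=3: B_{6}/6! · (f^{(5)}(23) − f^{(5)}(11)) = 1/30240 · (-3.21794e-08 − (-1.17560e-05)) = 3.87692e-10.
Partial sum through k=3: 0.00361994.
Correction k=4: B_{8}/8! · (f^{(7)}(23) − f^{(7)}(11)) = −1/1209600 · (-4.37980e-09 − (-6.99530e-06)) = -5.77953e-12.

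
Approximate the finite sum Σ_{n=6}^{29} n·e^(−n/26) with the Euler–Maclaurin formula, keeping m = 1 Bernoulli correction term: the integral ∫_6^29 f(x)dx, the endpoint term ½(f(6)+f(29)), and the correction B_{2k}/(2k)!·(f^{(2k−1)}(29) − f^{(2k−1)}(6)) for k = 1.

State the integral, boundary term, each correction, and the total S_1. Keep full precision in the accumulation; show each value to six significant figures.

The integral term ∫_6^29 x·e^(−x/26) dx = 191.805.
½[f(6) + f(29)] = ½[4.76354 + 9.50589] = 7.13471.
So far: 198.940.
k=1: B_{2}/(2)! × [f^{(1)}(29) − f^{(1)}(6)] = 1/12 × (-0.0378218 − 0.610710) = -0.0540443.

S_1 ≈ 198.886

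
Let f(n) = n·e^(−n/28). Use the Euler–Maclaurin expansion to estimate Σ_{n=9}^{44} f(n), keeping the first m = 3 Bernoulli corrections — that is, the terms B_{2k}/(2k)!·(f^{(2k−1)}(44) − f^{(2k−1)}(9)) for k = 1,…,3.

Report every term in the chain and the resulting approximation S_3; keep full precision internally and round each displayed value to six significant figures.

S_3 ≈ 340.179

Integral: ∫_9^44 x·e^(−x/28) dx = 332.396.
Endpoint term: (f(9) + f(44))/2 = (6.52601 + 9.14092)/2 = 7.83347.
Integral + boundary = 340.230.
Correction k=1: B_{2}/2! · (f^{(1)}(44) − f^{(1)}(9)) = 1/12 · (-0.118713 − 0.492041) = -0.0508962.
After k=1: 340.179.
Correction k=2: B_{4}/4! · (f^{(3)}(44) − f^{(3)}(9)) = −1/720 · (0.000378550 − 0.00247738) = 2.91504e-06.
After k=2: 340.179.
Correction k=3: B_{6}/6! · (f^{(5)}(44) − f^{(5)}(9)) = 1/30240 · (1.15883e-06 − 5.51933e-06) = -1.44197e-10.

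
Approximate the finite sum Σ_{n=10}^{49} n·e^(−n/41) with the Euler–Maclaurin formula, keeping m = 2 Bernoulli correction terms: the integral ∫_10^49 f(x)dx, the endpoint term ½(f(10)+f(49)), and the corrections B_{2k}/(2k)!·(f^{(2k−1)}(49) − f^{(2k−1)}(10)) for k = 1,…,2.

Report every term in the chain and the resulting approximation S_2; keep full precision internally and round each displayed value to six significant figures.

S_2 ≈ 532.870

The integral term ∫_10^49 x·e^(−x/41) dx = 521.591.
Boundary: ½(f(10) + f(49)) = ½(7.83564 + 14.8307) = 11.3332.
So far: 532.924.
k=1: B_{2}/(2)! × [f^{(1)}(49) − f^{(1)}(10)] = 1/12 × (-0.0590570 − 0.592451) = -0.0542923.
Running total after k=1: 532.870.
k=2: B_{4}/(4)! × [f^{(3)}(49) − f^{(3)}(10)] = −1/720 × (0.000324972 − 0.00128470) = 1.33295e-06.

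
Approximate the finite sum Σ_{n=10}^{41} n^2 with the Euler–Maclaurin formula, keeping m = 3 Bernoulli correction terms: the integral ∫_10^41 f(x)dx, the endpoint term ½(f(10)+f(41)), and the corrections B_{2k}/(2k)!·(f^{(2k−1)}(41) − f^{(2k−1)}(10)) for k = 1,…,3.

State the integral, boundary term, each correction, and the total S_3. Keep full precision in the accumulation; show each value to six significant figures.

S_3 ≈ 23536.0

The integral term ∫_10^41 x^2 dx = 22640.3.
Endpoint term: (f(10) + f(41))/2 = (100.000 + 1681.00)/2 = 890.500.
Running total after boundary: 23530.8.
Order-1 term: 1/12 · (82.0000 − 20.0000) = 5.16667.
After k=1: 23536.0.
Order-2 term: −1/720 · (0.00000 − 0.00000) = 0.00000.
After k=2: 23536.0.
Order-3 term: 1/30240 · (0.00000 − 0.00000) = 0.00000.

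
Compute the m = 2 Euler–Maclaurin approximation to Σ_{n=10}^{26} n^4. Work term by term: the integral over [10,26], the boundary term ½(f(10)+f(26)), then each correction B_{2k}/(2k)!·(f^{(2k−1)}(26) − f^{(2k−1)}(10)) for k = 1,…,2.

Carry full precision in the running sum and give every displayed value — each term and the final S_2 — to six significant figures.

S_2 ≈ 2.59529e+06

∫_10^26 x^4 dx evaluates to 2.35628e+06.
Boundary: ½(f(10) + f(26)) = ½(10000.0 + 456976) = 233488.
So far: 2.58976e+06.
Correction k=1: B_{2}/2! · (f^{(1)}(26) − f^{(1)}(10)) = 1/12 · (70304.0 − 4000.00) = 5525.33.
Running total after k=1: 2.59529e+06.
Correction k=2: B_{4}/4! · (f^{(3)}(26) − f^{(3)}(10)) = −1/720 · (624.000 − 240.000) = -0.533333.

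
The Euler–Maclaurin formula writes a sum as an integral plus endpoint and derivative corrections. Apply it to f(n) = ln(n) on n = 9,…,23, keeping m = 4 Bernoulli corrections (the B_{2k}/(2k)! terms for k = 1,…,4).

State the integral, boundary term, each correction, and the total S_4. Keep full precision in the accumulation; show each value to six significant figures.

S_4 ≈ 41.0021

Integral: ∫_9^23 ln(x) dx = 38.3413.
½[f(9) + f(23)] = ½[2.19722 + 3.13549] = 2.66636.
Integral + boundary = 41.0077.
Order-1 term: 1/12 · (0.0434783 − 0.111111) = -0.00563607.
Partial sum through k=1: 41.0021.
Order-2 term: −1/720 · (0.000164379 − 0.00274348) = 3.58209e-06.
Partial sum through k=2: 41.0021.
Order-3 term: 1/30240 · (3.72883e-06 − 0.000406442) = -1.33172e-08.
Partial sum through k=3: 41.0021.
Order-4 term: −1/1209600 · (2.11465e-07 − 0.000150534) = 1.24275e-10.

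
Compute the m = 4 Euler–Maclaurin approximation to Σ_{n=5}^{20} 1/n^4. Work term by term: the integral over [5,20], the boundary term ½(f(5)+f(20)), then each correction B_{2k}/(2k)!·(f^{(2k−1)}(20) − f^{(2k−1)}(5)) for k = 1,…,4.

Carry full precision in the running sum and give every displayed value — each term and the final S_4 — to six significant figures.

Integral: ∫_5^20 1/x^4 dx = 0.00262500.
Boundary: ½(f(5) + f(20)) = ½(0.00160000 + 6.25000e-06) = 0.000803125.
So far: 0.00342813.
Order-1 term: 1/12 · (-1.25000e-06 − (-0.00128000)) = 0.000106562.
After k=1: 0.00353469.
Order-2 term: −1/720 · (-9.37500e-08 − (-0.00153600)) = -2.13320e-06.
After k=2: 0.00353255.
Order-3 term: 1/30240 · (-1.31250e-08 − (-0.00344064)) = 1.13777e-07.
After k=3: 0.00353267.
Order-4 term: −1/1209600 · (-2.95313e-09 − (-0.0123863)) = -1.02400e-08.

S_4 ≈ 0.00353266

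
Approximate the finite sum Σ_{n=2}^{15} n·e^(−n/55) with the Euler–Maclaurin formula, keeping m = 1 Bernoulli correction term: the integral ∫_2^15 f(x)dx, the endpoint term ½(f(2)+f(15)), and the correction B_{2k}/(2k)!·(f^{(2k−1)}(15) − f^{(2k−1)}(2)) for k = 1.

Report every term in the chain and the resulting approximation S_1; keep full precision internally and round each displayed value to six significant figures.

The integral term ∫_2^15 x·e^(−x/55) dx = 92.0413.
½[f(2) + f(15)] = ½[1.92858 + 11.4195] = 6.67404.
So far: 98.7154.
Correction k=1: B_{2}/2! · (f^{(1)}(15) − f^{(1)}(2)) = 1/12 · (0.553673 − 0.929225) = -0.0312960.

S_1 ≈ 98.6841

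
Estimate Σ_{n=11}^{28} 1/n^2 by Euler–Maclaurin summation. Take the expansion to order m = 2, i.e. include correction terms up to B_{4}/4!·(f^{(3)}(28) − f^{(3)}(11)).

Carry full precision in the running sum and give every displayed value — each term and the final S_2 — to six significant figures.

S_2 ≈ 0.0600822

The integral term ∫_11^28 1/x^2 dx = 0.0551948.
½[f(11) + f(28)] = ½[0.00826446 + 0.00127551] = 0.00476999.
Running total after boundary: 0.0599648.
Correction k=1: B_{2}/2! · (f^{(1)}(28) − f^{(1)}(11)) = 1/12 · (-9.11079e-05 − (-0.00150263)) = 0.000117627.
Partial sum through k=1: 0.0600824.
Correction k=2: B_{4}/4! · (f^{(3)}(28) − f^{(3)}(11)) = −1/720 · (-1.39451e-06 − (-0.000149021)) = -2.05037e-07.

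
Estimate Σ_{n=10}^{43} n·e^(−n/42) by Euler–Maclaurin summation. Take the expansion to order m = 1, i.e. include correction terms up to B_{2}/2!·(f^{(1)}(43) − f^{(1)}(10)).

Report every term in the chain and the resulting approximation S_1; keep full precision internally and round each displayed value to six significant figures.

S_1 ≈ 450.455

Integral: ∫_10^43 x·e^(−x/42) dx = 438.842.
½[f(10) + f(43)] = ½[7.88128 + 15.4466] = 11.6640.
So far: 450.506.
k=1: B_{2}/(2)! × [f^{(1)}(43) − f^{(1)}(10)] = 1/12 × (-0.00855295 − 0.600478) = -0.0507526.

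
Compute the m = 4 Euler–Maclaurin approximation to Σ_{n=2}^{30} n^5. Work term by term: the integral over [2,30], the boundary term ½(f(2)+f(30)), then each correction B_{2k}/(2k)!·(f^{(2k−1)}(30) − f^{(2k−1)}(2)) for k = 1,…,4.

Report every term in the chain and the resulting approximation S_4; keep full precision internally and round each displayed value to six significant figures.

S_4 ≈ 1.33987e+08

The integral term ∫_2^30 x^5 dx = 1.21500e+08.
Endpoint term: (f(2) + f(30))/2 = (32.0000 + 2.43000e+07)/2 = 1.21500e+07.
Running total after boundary: 1.33650e+08.
k=1: B_{2}/(2)! × [f^{(1)}(30) − f^{(1)}(2)] = 1/12 × (4.05000e+06 − 80.0000) = 337493.
Running total after k=1: 1.33987e+08.
k=2: B_{4}/(4)! × [f^{(3)}(30) − f^{(3)}(2)] = −1/720 × (54000.0 − 240.000) = -74.6667.
Running total after k=2: 1.33987e+08.
k=3: B_{6}/(6)! × [f^{(5)}(30) − f^{(5)}(2)] = 1/30240 × (120.000 − 120.000) = 0.00000.
Running total after k=3: 1.33987e+08.
k=4: B_{8}/(8)! × [f^{(7)}(30) − f^{(7)}(2)] = −1/1209600 × (0.00000 − 0.00000) = 0.00000.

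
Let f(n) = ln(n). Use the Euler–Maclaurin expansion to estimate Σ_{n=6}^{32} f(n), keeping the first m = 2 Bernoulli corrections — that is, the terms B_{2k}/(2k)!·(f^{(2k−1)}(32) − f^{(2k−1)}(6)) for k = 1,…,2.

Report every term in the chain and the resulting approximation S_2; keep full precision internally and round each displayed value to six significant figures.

S_2 ≈ 76.7705

The integral term ∫_6^32 ln(x) dx = 74.1530.
½[f(6) + f(32)] = ½[1.79176 + 3.46574] = 2.62875.
So far: 76.7817.
Order-1 term: 1/12 · (0.0312500 − 0.166667) = -0.0112847.
Running total after k=1: 76.7705.
Order-2 term: −1/720 · (6.10352e-05 − 0.00925926) = 1.27753e-05.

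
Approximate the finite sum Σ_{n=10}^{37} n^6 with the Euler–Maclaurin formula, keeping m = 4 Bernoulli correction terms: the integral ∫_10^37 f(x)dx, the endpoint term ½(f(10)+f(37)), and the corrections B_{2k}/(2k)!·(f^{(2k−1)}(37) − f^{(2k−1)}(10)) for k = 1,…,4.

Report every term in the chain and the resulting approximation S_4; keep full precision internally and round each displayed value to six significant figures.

∫_10^37 x^6 dx evaluates to 1.35603e+10.
Boundary: ½(f(10) + f(37)) = ½(1.00000e+06 + 2.56573e+09) = 1.28336e+09.
So far: 1.48436e+10.
Order-1 term: 1/12 · (4.16064e+08 − 600000) = 3.46220e+07.
After k=1: 1.48783e+10.
Order-2 term: −1/720 · (6.07836e+06 − 120000) = -8275.50.
After k=2: 1.48782e+10.
Order-3 term: 1/30240 · (26640.0 − 7200.00) = 0.642857.
After k=3: 1.48782e+10.
Order-4 term: −1/1209600 · (0.00000 − 0.00000) = 0.00000.

S_4 ≈ 1.48782e+10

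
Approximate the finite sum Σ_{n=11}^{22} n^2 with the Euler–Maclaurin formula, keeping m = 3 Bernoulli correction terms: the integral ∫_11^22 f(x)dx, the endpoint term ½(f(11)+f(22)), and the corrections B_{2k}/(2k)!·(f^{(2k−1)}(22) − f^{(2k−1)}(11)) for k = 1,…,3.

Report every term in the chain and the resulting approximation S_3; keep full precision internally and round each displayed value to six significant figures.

The integral term ∫_11^22 x^2 dx = 3105.67.
½[f(11) + f(22)] = ½[121.000 + 484.000] = 302.500.
Running total after boundary: 3408.17.
Correction k=1: B_{2}/2! · (f^{(1)}(22) − f^{(1)}(11)) = 1/12 · (44.0000 − 22.0000) = 1.83333.
Partial sum through k=1: 3410.00.
Correction k=2: B_{4}/4! · (f^{(3)}(22) − f^{(3)}(11)) = −1/720 · (0.00000 − 0.00000) = 0.00000.
Partial sum through k=2: 3410.00.
Correction k=3: B_{6}/6! · (f^{(5)}(22) − f^{(5)}(11)) = 1/30240 · (0.00000 − 0.00000) = 0.00000.

S_3 ≈ 3410.00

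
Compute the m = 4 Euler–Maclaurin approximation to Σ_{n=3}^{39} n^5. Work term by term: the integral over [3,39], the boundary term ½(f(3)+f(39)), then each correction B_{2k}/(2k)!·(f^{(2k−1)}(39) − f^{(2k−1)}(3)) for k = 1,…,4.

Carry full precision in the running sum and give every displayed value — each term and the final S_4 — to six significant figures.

Integral: ∫_3^39 x^5 dx = 5.86457e+08.
½[f(3) + f(39)] = ½[243.000 + 9.02242e+07] = 4.51122e+07.
Integral + boundary = 6.31569e+08.
Correction k=1: B_{2}/2! · (f^{(1)}(39) − f^{(1)}(3)) = 1/12 · (1.15672e+07 − 405.000) = 963900.
Running total after k=1: 6.32533e+08.
Correction k=2: B_{4}/4! · (f^{(3)}(39) − f^{(3)}(3)) = −1/720 · (91260.0 − 540.000) = -126.000.
Running total after k=2: 6.32533e+08.
Correction k=3: B_{6}/6! · (f^{(5)}(39) − f^{(5)}(3)) = 1/30240 · (120.000 − 120.000) = 0.00000.
Running total after k=3: 6.32533e+08.
Correction k=4: B_{8}/8! · (f^{(7)}(39) − f^{(7)}(3)) = −1/1209600 · (0.00000 − 0.00000) = 0.00000.

S_4 ≈ 6.32533e+08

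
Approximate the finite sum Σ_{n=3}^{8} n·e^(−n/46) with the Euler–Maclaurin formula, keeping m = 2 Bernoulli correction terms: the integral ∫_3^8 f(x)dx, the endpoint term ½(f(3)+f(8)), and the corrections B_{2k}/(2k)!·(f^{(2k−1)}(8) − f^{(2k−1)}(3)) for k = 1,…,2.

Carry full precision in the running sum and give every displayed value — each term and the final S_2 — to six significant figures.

The integral term ∫_3^8 x·e^(−x/46) dx = 24.2119.
Endpoint term: (f(3) + f(8))/2 = (2.81059 + 6.72296)/2 = 4.76678.
Integral + boundary = 28.9787.
Correction k=1: B_{2}/2! · (f^{(1)}(8) − f^{(1)}(3)) = 1/12 · (0.694219 − 0.875764) = -0.0151288.
Partial sum through k=1: 28.9636.
Correction k=2: B_{4}/4! · (f^{(3)}(8) − f^{(3)}(3)) = −1/720 · (0.00112238 − 0.00129938) = 2.45834e-07.

S_2 ≈ 28.9636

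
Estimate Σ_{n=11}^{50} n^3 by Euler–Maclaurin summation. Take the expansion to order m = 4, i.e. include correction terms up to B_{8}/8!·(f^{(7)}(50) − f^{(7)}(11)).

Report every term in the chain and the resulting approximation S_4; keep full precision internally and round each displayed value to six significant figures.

Integral: ∫_11^50 x^3 dx = 1.55884e+06.
Endpoint term: (f(11) + f(50))/2 = (1331.00 + 125000)/2 = 63165.5.
So far: 1.62201e+06.
Correction k=1: B_{2}/2! · (f^{(1)}(50) − f^{(1)}(11)) = 1/12 · (7500.00 − 363.000) = 594.750.
After k=1: 1.62260e+06.
Correction k=2: B_{4}/4! · (f^{(3)}(50) − f^{(3)}(11)) = −1/720 · (6.00000 − 6.00000) = 0.00000.
After k=2: 1.62260e+06.
Correction k=3: B_{6}/6! · (f^{(5)}(50) − f^{(5)}(11)) = 1/30240 · (0.00000 − 0.00000) = 0.00000.
After k=3: 1.62260e+06.
Correction k=4: B_{8}/8! · (f^{(7)}(50) − f^{(7)}(11)) = −1/1209600 · (0.00000 − 0.00000) = 0.00000.

S_4 ≈ 1.62260e+06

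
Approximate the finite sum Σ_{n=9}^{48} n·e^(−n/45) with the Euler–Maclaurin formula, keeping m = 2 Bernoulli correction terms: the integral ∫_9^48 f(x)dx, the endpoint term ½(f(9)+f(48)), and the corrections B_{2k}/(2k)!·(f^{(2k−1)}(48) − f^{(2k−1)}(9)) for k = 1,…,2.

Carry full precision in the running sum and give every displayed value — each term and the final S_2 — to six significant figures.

∫_9^48 x·e^(−x/45) dx evaluates to 549.232.
Endpoint term: (f(9) + f(48))/2 = (7.36858 + 16.5194)/2 = 11.9440.
So far: 561.176.
Order-1 term: 1/12 · (-0.0229436 − 0.654985) = -0.0564940.
After k=1: 561.120.
Order-2 term: −1/720 · (0.000328575 − 0.00113207) = 1.11597e-06.

S_2 ≈ 561.120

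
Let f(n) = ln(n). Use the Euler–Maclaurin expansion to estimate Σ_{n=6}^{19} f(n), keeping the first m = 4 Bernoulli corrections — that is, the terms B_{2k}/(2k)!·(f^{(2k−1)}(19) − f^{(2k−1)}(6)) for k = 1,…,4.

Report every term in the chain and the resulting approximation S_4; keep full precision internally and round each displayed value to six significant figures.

S_4 ≈ 34.5524

∫_6^19 ln(x) dx evaluates to 32.1938.
Boundary: ½(f(6) + f(19)) = ½(1.79176 + 2.94444) = 2.36810.
So far: 34.5619.
Correction k=1: B_{2}/2! · (f^{(1)}(19) − f^{(1)}(6)) = 1/12 · (0.0526316 − 0.166667) = -0.00950292.
Partial sum through k=1: 34.5524.
Correction k=2: B_{4}/4! · (f^{(3)}(19) − f^{(3)}(6)) = −1/720 · (0.000291588 − 0.00925926) = 1.24551e-05.
Partial sum through k=2: 34.5524.
Correction k=3: B_{6}/6! · (f^{(5)}(19) − f^{(5)}(6)) = 1/30240 · (9.69267e-06 − 0.00308642) = -1.01744e-07.
Partial sum through k=3: 34.5524.
Correction k=4: B_{8}/8! · (f^{(7)}(19) − f^{(7)}(6)) = −1/1209600 · (8.05485e-07 − 0.00257202) = 2.12567e-09.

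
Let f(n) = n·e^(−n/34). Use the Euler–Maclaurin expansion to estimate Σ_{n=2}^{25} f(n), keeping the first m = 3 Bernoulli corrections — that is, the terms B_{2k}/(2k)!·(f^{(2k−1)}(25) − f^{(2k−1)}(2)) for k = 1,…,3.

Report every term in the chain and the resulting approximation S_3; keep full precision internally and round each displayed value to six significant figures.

The integral term ∫_2^25 x·e^(−x/34) dx = 192.472.
½[f(2) + f(25)] = ½[1.88575 + 11.9841] = 6.93493.
Integral + boundary = 199.407.
k=1: B_{2}/(2)! × [f^{(1)}(25) − f^{(1)}(2)] = 1/12 × (0.126891 − 0.887410) = -0.0633766.
After k=1: 199.343.
k=2: B_{4}/(4)! × [f^{(3)}(25) − f^{(3)}(2)] = −1/720 × (0.000939117 − 0.00239892) = 2.02751e-06.
After k=2: 199.343.
k=3: B_{6}/(6)! × [f^{(5)}(25) − f^{(5)}(2)] = 1/30240 × (1.52982e-06 − 3.48633e-06) = -6.46994e-11.

S_3 ≈ 199.343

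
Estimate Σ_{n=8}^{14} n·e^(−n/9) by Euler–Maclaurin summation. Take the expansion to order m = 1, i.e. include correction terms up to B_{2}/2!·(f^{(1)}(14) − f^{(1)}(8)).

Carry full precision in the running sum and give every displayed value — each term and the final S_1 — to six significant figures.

S_1 ≈ 22.3166

The integral term ∫_8^14 x·e^(−x/9) dx = 19.2083.
½[f(8) + f(14)] = ½[3.28890 + 2.95501] = 3.12195.
Integral + boundary = 22.3302.
Correction k=1: B_{2}/2! · (f^{(1)}(14) − f^{(1)}(8)) = 1/12 · (-0.117262 − 0.0456791) = -0.0135785.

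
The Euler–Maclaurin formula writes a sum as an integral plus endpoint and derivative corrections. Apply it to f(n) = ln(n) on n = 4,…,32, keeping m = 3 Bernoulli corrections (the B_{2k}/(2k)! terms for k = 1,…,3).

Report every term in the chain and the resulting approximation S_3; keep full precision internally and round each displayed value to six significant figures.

∫_4^32 ln(x) dx evaluates to 77.3584.
½[f(4) + f(32)] = ½[1.38629 + 3.46574] = 2.42602.
Running total after boundary: 79.7844.
Correction k=1: B_{2}/2! · (f^{(1)}(32) − f^{(1)}(4)) = 1/12 · (0.0312500 − 0.250000) = -0.0182292.
After k=1: 79.7662.
Correction k=2: B_{4}/4! · (f^{(3)}(32) − f^{(3)}(4)) = −1/720 · (6.10352e-05 − 0.0312500) = 4.33180e-05.
After k=2: 79.7662.
Correction k=3: B_{6}/6! · (f^{(5)}(32) − f^{(5)}(4)) = 1/30240 · (7.15256e-07 − 0.0234375) = -7.75026e-07.

S_3 ≈ 79.7662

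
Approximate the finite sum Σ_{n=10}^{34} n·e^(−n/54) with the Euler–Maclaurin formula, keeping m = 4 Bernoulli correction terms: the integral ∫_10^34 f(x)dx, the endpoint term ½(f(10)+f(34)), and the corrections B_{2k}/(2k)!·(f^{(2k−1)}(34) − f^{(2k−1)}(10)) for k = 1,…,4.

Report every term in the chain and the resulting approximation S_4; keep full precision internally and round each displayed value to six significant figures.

The integral term ∫_10^34 x·e^(−x/54) dx = 339.951.
Endpoint term: (f(10) + f(34))/2 = (8.30950 + 18.1148)/2 = 13.2122.
Integral + boundary = 353.163.
Order-1 term: 1/12 · (0.197329 − 0.677071) = -0.0399784.
After k=1: 353.123.
Order-2 term: −1/720 · (0.000433096 − 0.000802116) = 5.12529e-07.
After k=2: 353.123.
Order-3 term: 1/30240 · (2.73841e-07 − 4.70522e-07) = -6.50399e-12.
After k=3: 353.123.
Order-4 term: −1/1209600 · (1.36886e-10 − 2.28384e-10) = 7.56440e-17.

S_4 ≈ 353.123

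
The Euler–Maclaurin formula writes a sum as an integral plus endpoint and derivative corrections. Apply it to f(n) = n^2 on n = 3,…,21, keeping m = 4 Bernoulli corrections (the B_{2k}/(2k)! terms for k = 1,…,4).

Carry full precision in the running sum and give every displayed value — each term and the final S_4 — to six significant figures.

S_4 ≈ 3306.00

The integral term ∫_3^21 x^2 dx = 3078.00.
½[f(3) + f(21)] = ½[9.00000 + 441.000] = 225.000.
Running total after boundary: 3303.00.
Correction k=1: B_{2}/2! · (f^{(1)}(21) − f^{(1)}(3)) = 1/12 · (42.0000 − 6.00000) = 3.00000.
Running total after k=1: 3306.00.
Correction k=2: B_{4}/4! · (f^{(3)}(21) − f^{(3)}(3)) = −1/720 · (0.00000 − 0.00000) = 0.00000.
Running total after k=2: 3306.00.
Correction k=3: B_{6}/6! · (f^{(5)}(21) − f^{(5)}(3)) = 1/30240 · (0.00000 − 0.00000) = 0.00000.
Running total after k=3: 3306.00.
Correction k=4: B_{8}/8! · (f^{(7)}(21) − f^{(7)}(3)) = −1/1209600 · (0.00000 − 0.00000) = 0.00000.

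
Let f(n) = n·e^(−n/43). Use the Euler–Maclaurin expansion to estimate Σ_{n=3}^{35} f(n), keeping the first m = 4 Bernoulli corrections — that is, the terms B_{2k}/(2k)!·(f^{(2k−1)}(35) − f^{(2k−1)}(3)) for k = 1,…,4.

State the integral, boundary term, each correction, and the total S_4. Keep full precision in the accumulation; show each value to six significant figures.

∫_3^35 x·e^(−x/43) dx evaluates to 358.537.
Endpoint term: (f(3) + f(35))/2 = (2.79783 + 15.5086)/2 = 9.15321.
Running total after boundary: 367.690.
k=1: B_{2}/(2)! × [f^{(1)}(35) − f^{(1)}(3)] = 1/12 × (0.0824377 − 0.867545) = -0.0654256.
After k=1: 367.625.
k=2: B_{4}/(4)! × [f^{(3)}(35) − f^{(3)}(3)] = −1/720 × (0.000523874 − 0.00147797) = 1.32513e-06.
After k=2: 367.625.
k=3: B_{6}/(6)! × [f^{(5)}(35) − f^{(5)}(3)] = 1/30240 × (5.42544e-07 − 1.34491e-06) = -2.65334e-11.
After k=3: 367.625.
k=4: B_{8}/(8)! × [f^{(7)}(35) − f^{(7)}(3)] = −1/1209600 × (4.33618e-10 − 1.02244e-09) = 4.86790e-16.

S_4 ≈ 367.625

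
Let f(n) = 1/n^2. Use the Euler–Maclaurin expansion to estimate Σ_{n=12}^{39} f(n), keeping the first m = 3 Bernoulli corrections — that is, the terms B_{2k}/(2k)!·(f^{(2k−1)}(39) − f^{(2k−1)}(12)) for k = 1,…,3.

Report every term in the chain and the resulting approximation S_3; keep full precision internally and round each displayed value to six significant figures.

∫_12^39 1/x^2 dx evaluates to 0.0576923.
Endpoint term: (f(12) + f(39))/2 = (0.00694444 + 0.000657462)/2 = 0.00380095.
Running total after boundary: 0.0614933.
k=1: B_{2}/(2)! × [f^{(1)}(39) − f^{(1)}(12)] = 1/12 × (-3.37160e-05 − (-0.00115741)) = 9.36409e-05.
Running total after k=1: 0.0615869.
k=2: B_{4}/(4)! × [f^{(3)}(39) − f^{(3)}(12)] = −1/720 × (-2.66004e-07 − (-9.64506e-05)) = -1.33590e-07.
Running total after k=2: 0.0615868.
k=3: B_{6}/(6)! × [f^{(5)}(39) − f^{(5)}(12)] = 1/30240 × (-5.24663e-09 − (-2.00939e-05)) = 6.64307e-10.

S_3 ≈ 0.0615868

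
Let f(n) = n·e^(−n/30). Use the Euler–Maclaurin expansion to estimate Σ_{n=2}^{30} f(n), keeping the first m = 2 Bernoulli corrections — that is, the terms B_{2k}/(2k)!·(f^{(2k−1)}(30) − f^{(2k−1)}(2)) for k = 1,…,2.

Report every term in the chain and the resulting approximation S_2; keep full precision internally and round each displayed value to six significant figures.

S_2 ≈ 242.285

Integral: ∫_2^30 x·e^(−x/30) dx = 235.904.
½[f(2) + f(30)] = ½[1.87101 + 11.0364] = 6.45370.
So far: 242.357.
k=1: B_{2}/(2)! × [f^{(1)}(30) − f^{(1)}(2)] = 1/12 × (0.00000 − 0.873140) = -0.0727617.
After k=1: 242.285.
k=2: B_{4}/(4)! × [f^{(3)}(30) − f^{(3)}(2)] = −1/720 × (0.000817510 − 0.00304906) = 3.09937e-06.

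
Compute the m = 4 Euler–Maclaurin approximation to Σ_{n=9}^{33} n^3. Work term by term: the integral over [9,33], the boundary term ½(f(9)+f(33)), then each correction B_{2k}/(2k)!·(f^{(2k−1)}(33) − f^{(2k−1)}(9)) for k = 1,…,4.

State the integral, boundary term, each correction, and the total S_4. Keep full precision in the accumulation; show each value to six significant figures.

The integral term ∫_9^33 x^3 dx = 294840.
½[f(9) + f(33)] = ½[729.000 + 35937.0] = 18333.0.
So far: 313173.
Order-1 term: 1/12 · (3267.00 − 243.000) = 252.000.
After k=1: 313425.
Order-2 term: −1/720 · (6.00000 − 6.00000) = 0.00000.
After k=2: 313425.
Order-3 term: 1/30240 · (0.00000 − 0.00000) = 0.00000.
After k=3: 313425.
Order-4 term: −1/1209600 · (0.00000 − 0.00000) = 0.00000.

S_4 ≈ 313425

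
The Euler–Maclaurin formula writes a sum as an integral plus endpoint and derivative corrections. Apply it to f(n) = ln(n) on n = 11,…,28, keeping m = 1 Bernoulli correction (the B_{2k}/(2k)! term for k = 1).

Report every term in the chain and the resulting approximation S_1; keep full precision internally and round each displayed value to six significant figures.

The integral term ∫_11^28 ln(x) dx = 49.9249.
Endpoint term: (f(11) + f(28))/2 = (2.39790 + 3.33220)/2 = 2.86505.
Running total after boundary: 52.7899.
k=1: B_{2}/(2)! × [f^{(1)}(28) − f^{(1)}(11)] = 1/12 × (0.0357143 − 0.0909091) = -0.00459957.

S_1 ≈ 52.7853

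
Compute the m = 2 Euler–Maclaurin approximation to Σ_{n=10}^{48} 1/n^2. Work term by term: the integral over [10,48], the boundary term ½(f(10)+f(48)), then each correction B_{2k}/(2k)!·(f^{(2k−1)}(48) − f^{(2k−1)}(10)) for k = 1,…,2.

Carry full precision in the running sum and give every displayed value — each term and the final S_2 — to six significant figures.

∫_10^48 1/x^2 dx evaluates to 0.0791667.
½[f(10) + f(48)] = ½[0.0100000 + 0.000434028] = 0.00521701.
Running total after boundary: 0.0843837.
Order-1 term: 1/12 · (-1.80845e-05 − (-0.00200000)) = 0.000165160.
After k=1: 0.0845488.
Order-2 term: −1/720 · (-9.41901e-08 − (-0.000240000)) = -3.33203e-07.

S_2 ≈ 0.0845485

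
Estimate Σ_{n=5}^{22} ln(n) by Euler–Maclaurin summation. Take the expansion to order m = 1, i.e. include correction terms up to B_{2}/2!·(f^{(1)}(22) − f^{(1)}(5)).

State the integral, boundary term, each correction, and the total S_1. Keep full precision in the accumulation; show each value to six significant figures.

S_1 ≈ 45.2931

∫_5^22 ln(x) dx evaluates to 42.9557.
Boundary: ½(f(5) + f(22)) = ½(1.60944 + 3.09104) = 2.35024.
Running total after boundary: 45.3060.
Correction k=1: B_{2}/2! · (f^{(1)}(22) − f^{(1)}(5)) = 1/12 · (0.0454545 − 0.200000) = -0.0128788.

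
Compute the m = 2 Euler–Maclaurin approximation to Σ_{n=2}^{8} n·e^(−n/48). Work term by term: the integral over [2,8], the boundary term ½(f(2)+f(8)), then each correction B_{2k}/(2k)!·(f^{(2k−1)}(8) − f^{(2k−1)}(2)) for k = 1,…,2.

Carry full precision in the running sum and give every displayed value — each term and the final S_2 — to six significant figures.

∫_2^8 x·e^(−x/48) dx evaluates to 26.7118.
Boundary: ½(f(2) + f(8)) = ½(1.91838 + 6.77185) = 4.34512.
Integral + boundary = 31.0569.
Order-1 term: 1/12 · (0.705401 − 0.919223) = -0.0178185.
Running total after k=1: 31.0391.
Order-2 term: −1/720 · (0.00104096 − 0.00123160) = 2.64779e-07.

S_2 ≈ 31.0391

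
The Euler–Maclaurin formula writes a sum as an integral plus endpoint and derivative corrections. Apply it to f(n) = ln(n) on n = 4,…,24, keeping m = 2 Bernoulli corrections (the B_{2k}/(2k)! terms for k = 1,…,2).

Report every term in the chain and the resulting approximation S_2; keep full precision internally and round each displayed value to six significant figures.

∫_4^24 ln(x) dx evaluates to 50.7281.
½[f(4) + f(24)] = ½[1.38629 + 3.17805] = 2.28217.
Integral + boundary = 53.0103.
Order-1 term: 1/12 · (0.0416667 − 0.250000) = -0.0173611.
After k=1: 52.9929.
Order-2 term: −1/720 · (0.000144676 − 0.0312500) = 4.32018e-05.

S_2 ≈ 52.9930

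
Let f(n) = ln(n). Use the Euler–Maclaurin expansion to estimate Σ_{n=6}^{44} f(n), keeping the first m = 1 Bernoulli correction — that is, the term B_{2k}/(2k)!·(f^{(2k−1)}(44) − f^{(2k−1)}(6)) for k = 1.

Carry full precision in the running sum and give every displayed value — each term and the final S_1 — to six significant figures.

∫_6^44 ln(x) dx evaluates to 117.754.
½[f(6) + f(44)] = ½[1.79176 + 3.78419] = 2.78797.
Running total after boundary: 120.542.
Correction k=1: B_{2}/2! · (f^{(1)}(44) − f^{(1)}(6)) = 1/12 · (0.0227273 − 0.166667) = -0.0119949.

S_1 ≈ 120.530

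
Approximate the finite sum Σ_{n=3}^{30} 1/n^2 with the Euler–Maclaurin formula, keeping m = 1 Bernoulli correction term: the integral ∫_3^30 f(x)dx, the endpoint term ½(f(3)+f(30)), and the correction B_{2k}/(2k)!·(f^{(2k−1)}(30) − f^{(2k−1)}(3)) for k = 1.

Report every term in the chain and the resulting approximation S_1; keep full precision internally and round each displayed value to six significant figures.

S_1 ≈ 0.362278

∫_3^30 1/x^2 dx evaluates to 0.300000.
Endpoint term: (f(3) + f(30))/2 = (0.111111 + 0.00111111)/2 = 0.0561111.
So far: 0.356111.
k=1: B_{2}/(2)! × [f^{(1)}(30) − f^{(1)}(3)] = 1/12 × (-7.40741e-05 − (-0.0740741)) = 0.00616667.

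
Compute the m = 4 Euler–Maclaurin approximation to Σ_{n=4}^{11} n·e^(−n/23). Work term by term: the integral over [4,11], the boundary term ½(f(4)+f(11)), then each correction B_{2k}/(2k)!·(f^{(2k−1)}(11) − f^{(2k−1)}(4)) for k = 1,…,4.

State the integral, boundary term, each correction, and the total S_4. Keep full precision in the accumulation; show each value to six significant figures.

S_4 ≈ 42.1979

Integral: ∫_4^11 x·e^(−x/23) dx = 37.1389.
½[f(4) + f(11)] = ½[3.36148 + 6.81847] = 5.08997.
So far: 42.2288.
Correction k=1: B_{2}/2! · (f^{(1)}(11) − f^{(1)}(4)) = 1/12 · (0.323405 − 0.694219) = -0.0309011.
Running total after k=1: 42.1979.
Correction k=2: B_{4}/4! · (f^{(3)}(11) − f^{(3)}(4)) = −1/720 · (0.00295487 − 0.00448952) = 2.13146e-06.
Running total after k=2: 42.1979.
Correction k=3: B_{6}/6! · (f^{(5)}(11) − f^{(5)}(4)) = 1/30240 · (1.00159e-05 − 1.44929e-05) = -1.48049e-10.
Running total after k=3: 42.1979.
Correction k=4: B_{8}/8! · (f^{(7)}(11) − f^{(7)}(4)) = −1/1209600 · (2.73080e-08 − 3.87503e-08) = 9.45957e-15.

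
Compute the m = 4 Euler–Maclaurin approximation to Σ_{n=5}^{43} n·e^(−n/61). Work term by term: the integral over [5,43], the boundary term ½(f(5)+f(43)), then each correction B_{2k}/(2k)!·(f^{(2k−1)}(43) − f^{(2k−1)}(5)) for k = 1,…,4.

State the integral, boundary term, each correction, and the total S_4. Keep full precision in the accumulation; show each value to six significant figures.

Integral: ∫_5^43 x·e^(−x/61) dx = 574.281.
Boundary: ½(f(5) + f(43)) = ½(4.60651 + 21.2484) = 12.9275.
Integral + boundary = 587.208.
Correction k=1: B_{2}/2! · (f^{(1)}(43) − f^{(1)}(5)) = 1/12 · (0.145814 − 0.845786) = -0.0583309.
After k=1: 587.150.
Correction k=2: B_{4}/4! · (f^{(3)}(43) − f^{(3)}(5)) = −1/720 · (0.000304787 − 0.000722491) = 5.80145e-07.
After k=2: 587.150.
Correction k=3: B_{6}/6! · (f^{(5)}(43) − f^{(5)}(5)) = 1/30240 · (1.53289e-07 − 3.27246e-07) = -5.75255e-12.
After k=3: 587.150.
Correction k=4: B_{8}/8! · (f^{(7)}(43) − f^{(7)}(5)) = −1/1209600 · (6.03782e-11 − 1.23710e-10) = 5.23578e-17.

S_4 ≈ 587.150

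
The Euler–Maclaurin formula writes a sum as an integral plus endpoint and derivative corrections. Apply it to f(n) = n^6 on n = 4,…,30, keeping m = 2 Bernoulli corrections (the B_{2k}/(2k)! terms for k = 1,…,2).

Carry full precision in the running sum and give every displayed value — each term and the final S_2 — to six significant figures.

∫_4^30 x^6 dx evaluates to 3.12428e+09.
½[f(4) + f(30)] = ½[4096.00 + 7.29000e+08] = 3.64502e+08.
Running total after boundary: 3.48879e+09.
Order-1 term: 1/12 · (1.45800e+08 − 6144.00) = 1.21495e+07.
Partial sum through k=1: 3.50093e+09.
Order-2 term: −1/720 · (3.24000e+06 − 7680.00) = -4489.33.

S_2 ≈ 3.50093e+09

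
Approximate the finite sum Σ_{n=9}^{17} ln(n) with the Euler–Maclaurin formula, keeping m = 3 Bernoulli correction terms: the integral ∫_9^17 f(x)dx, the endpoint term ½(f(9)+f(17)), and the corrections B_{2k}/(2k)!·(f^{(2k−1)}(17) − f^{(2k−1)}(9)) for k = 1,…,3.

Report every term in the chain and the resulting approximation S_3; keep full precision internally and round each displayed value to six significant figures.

∫_9^17 ln(x) dx evaluates to 20.3896.
½[f(9) + f(17)] = ½[2.19722 + 2.83321] = 2.51522.
So far: 22.9048.
k=1: B_{2}/(2)! × [f^{(1)}(17) − f^{(1)}(9)] = 1/12 × (0.0588235 − 0.111111) = -0.00435730.
After k=1: 22.9005.
k=2: B_{4}/(4)! × [f^{(3)}(17) − f^{(3)}(9)] = −1/720 × (0.000407083 − 0.00274348) = 3.24500e-06.
After k=2: 22.9005.
k=3: B_{6}/(6)! × [f^{(5)}(17) − f^{(5)}(9)] = 1/30240 × (1.69031e-05 − 0.000406442) = -1.28816e-08.

S_3 ≈ 22.9005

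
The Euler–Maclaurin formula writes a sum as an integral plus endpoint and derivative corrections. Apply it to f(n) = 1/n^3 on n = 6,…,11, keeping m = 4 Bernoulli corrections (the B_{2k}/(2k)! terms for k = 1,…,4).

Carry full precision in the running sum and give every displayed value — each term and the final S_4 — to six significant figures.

The integral term ∫_6^11 1/x^3 dx = 0.00975666.
Endpoint term: (f(6) + f(11))/2 = (0.00462963 + 0.000751315)/2 = 0.00269047.
Integral + boundary = 0.0124471.
Order-1 term: 1/12 · (-0.000204904 − (-0.00231481)) = 0.000175826.
Running total after k=1: 0.0126230.
Order-2 term: −1/720 · (-3.38684e-05 − (-0.00128601)) = -1.73908e-06.
Running total after k=2: 0.0126212.
Order-3 term: 1/30240 · (-1.17560e-05 − (-0.00150034)) = 4.92258e-08.
Running total after k=3: 0.0126213.
Order-4 term: −1/1209600 · (-6.99530e-06 − (-0.00300069)) = -2.47494e-09.

S_4 ≈ 0.0126213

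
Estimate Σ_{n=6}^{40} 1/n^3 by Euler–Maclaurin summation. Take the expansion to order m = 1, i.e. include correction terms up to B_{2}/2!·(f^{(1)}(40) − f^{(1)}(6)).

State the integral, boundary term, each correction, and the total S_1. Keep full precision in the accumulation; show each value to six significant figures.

S_1 ≈ 0.0160918

Integral: ∫_6^40 1/x^3 dx = 0.0135764.
½[f(6) + f(40)] = ½[0.00462963 + 1.56250e-05] = 0.00232263.
Running total after boundary: 0.0158990.
Order-1 term: 1/12 · (-1.17187e-06 − (-0.00231481)) = 0.000192804.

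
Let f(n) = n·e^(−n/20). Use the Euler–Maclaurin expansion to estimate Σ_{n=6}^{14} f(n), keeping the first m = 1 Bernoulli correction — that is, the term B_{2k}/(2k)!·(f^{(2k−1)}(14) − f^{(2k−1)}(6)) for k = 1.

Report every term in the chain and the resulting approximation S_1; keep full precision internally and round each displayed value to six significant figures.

The integral term ∫_6^14 x·e^(−x/20) dx = 47.5475.
½[f(6) + f(14)] = ½[4.44491 + 6.95219] = 5.69855.
Running total after boundary: 53.2460.
k=1: B_{2}/(2)! × [f^{(1)}(14) − f^{(1)}(6)] = 1/12 × (0.148976 − 0.518573) = -0.0307998.

S_1 ≈ 53.2152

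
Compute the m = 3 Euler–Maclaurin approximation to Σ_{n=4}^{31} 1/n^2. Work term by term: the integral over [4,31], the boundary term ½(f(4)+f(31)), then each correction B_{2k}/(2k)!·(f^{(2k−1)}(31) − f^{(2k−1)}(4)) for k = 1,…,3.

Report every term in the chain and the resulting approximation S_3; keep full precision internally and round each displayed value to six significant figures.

S_3 ≈ 0.252080

The integral term ∫_4^31 1/x^2 dx = 0.217742.
½[f(4) + f(31)] = ½[0.0625000 + 0.00104058] = 0.0317703.
Integral + boundary = 0.249512.
Order-1 term: 1/12 · (-6.71344e-05 − (-0.0312500)) = 0.00259857.
After k=1: 0.252111.
Order-2 term: −1/720 · (-8.38306e-07 − (-0.0234375)) = -3.25509e-05.
After k=2: 0.252078.
Order-3 term: 1/30240 · (-2.61698e-08 − (-0.0439453)) = 1.45322e-06.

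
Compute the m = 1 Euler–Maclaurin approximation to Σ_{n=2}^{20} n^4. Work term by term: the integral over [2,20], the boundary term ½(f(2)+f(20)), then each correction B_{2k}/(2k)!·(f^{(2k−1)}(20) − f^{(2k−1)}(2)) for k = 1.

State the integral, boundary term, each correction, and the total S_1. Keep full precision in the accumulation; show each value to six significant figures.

The integral term ∫_2^20 x^4 dx = 639994.
Endpoint term: (f(2) + f(20))/2 = (16.0000 + 160000)/2 = 80008.0.
So far: 720002.
Order-1 term: 1/12 · (32000.0 − 32.0000) = 2664.00.

S_1 ≈ 722666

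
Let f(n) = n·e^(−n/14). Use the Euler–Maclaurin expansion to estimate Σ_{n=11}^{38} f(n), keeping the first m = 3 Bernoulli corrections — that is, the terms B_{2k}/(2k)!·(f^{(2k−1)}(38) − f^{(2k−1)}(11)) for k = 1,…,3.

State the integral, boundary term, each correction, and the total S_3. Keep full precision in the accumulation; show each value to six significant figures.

∫_11^38 x·e^(−x/14) dx evaluates to 111.296.
Boundary: ½(f(11) + f(38)) = ½(5.01373 + 2.51759) = 3.76566.
So far: 115.062.
Correction k=1: B_{2}/2! · (f^{(1)}(38) − f^{(1)}(11)) = 1/12 · (-0.113575 − 0.0976701) = -0.0176038.
Partial sum through k=1: 115.044.
Correction k=2: B_{4}/4! · (f^{(3)}(38) − f^{(3)}(11)) = −1/720 · (9.65776e-05 − 0.00514928) = 7.01764e-06.
Partial sum through k=2: 115.044.
Correction k=3: B_{6}/6! · (f^{(5)}(38) − f^{(5)}(11)) = 1/30240 · (3.94194e-06 − 5.00012e-05) = -1.52312e-09.

S_3 ≈ 115.044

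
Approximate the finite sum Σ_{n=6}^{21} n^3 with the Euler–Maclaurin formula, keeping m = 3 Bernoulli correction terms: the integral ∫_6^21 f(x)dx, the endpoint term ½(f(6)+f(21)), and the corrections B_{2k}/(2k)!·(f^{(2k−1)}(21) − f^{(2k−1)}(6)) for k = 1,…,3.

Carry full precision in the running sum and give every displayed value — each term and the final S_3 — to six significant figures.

S_3 ≈ 53136.0

∫_6^21 x^3 dx evaluates to 48296.2.
½[f(6) + f(21)] = ½[216.000 + 9261.00] = 4738.50.
Running total after boundary: 53034.8.
k=1: B_{2}/(2)! × [f^{(1)}(21) − f^{(1)}(6)] = 1/12 × (1323.00 − 108.000) = 101.250.
Running total after k=1: 53136.0.
k=2: B_{4}/(4)! × [f^{(3)}(21) − f^{(3)}(6)] = −1/720 × (6.00000 − 6.00000) = 0.00000.
Running total after k=2: 53136.0.
k=3: B_{6}/(6)! × [f^{(5)}(21) − f^{(5)}(6)] = 1/30240 × (0.00000 − 0.00000) = 0.00000.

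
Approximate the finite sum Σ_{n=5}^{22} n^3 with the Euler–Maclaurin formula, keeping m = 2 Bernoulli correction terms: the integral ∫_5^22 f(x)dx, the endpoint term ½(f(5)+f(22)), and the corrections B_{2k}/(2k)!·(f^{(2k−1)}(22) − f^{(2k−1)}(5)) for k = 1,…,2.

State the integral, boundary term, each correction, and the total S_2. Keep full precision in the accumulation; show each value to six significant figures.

Integral: ∫_5^22 x^3 dx = 58407.8.
Boundary: ½(f(5) + f(22)) = ½(125.000 + 10648.0) = 5386.50.
So far: 63794.2.
Order-1 term: 1/12 · (1452.00 − 75.0000) = 114.750.
Partial sum through k=1: 63909.0.
Order-2 term: −1/720 · (6.00000 − 6.00000) = 0.00000.

S_2 ≈ 63909.0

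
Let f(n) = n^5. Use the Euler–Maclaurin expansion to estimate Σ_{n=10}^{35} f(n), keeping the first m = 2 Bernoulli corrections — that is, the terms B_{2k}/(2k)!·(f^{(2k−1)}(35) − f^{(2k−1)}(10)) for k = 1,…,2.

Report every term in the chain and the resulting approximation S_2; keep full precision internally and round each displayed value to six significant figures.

∫_10^35 x^5 dx evaluates to 3.06211e+08.
Endpoint term: (f(10) + f(35))/2 = (100000 + 5.25219e+07)/2 = 2.63109e+07.
So far: 3.32522e+08.
Correction k=1: B_{2}/2! · (f^{(1)}(35) − f^{(1)}(10)) = 1/12 · (7.50312e+06 − 50000.0) = 621094.
Running total after k=1: 3.33143e+08.
Correction k=2: B_{4}/4! · (f^{(3)}(35) − f^{(3)}(10)) = −1/720 · (73500.0 − 6000.00) = -93.7500.

S_2 ≈ 3.33143e+08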